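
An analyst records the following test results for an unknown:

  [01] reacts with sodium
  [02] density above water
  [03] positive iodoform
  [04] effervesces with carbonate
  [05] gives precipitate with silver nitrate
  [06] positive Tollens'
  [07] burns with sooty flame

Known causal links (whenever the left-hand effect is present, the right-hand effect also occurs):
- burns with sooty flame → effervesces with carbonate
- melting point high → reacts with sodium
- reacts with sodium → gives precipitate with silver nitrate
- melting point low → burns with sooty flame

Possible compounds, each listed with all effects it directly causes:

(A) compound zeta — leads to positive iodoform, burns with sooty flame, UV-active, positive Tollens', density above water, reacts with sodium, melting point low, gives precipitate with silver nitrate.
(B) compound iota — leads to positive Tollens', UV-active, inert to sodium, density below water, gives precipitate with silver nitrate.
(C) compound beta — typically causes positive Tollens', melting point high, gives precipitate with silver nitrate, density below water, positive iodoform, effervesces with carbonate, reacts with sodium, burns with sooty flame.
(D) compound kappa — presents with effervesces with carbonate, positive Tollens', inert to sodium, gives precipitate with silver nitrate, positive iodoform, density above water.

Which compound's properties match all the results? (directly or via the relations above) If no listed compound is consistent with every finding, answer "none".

Checking each candidate against the observations:
(A) compound zeta — reacts with sodium ✓; density above water ✓; positive iodoform ✓; effervesces with carbonate ✓ (via burns with sooty flame → effervesces with carbonate); gives precipitate with silver nitrate ✓; positive Tollens' ✓; burns with sooty flame ✓
(B) compound iota — reacts with sodium ✗; density above water ✗; positive iodoform ✗; effervesces with carbonate ✗; gives precipitate with silver nitrate ✓; positive Tollens' ✓; burns with sooty flame ✗
(C) compound beta — reacts with sodium ✓; density above water ✗; positive iodoform ✓; effervesces with carbonate ✓; gives precipitate with silver nitrate ✓; positive Tollens' ✓; burns with sooty flame ✓
(D) compound kappa — fails on reacts with sodium, burns with sooty flame (predicts inert to sodium, not reacts with sodium)
Only (A) is consistent with every observation.

A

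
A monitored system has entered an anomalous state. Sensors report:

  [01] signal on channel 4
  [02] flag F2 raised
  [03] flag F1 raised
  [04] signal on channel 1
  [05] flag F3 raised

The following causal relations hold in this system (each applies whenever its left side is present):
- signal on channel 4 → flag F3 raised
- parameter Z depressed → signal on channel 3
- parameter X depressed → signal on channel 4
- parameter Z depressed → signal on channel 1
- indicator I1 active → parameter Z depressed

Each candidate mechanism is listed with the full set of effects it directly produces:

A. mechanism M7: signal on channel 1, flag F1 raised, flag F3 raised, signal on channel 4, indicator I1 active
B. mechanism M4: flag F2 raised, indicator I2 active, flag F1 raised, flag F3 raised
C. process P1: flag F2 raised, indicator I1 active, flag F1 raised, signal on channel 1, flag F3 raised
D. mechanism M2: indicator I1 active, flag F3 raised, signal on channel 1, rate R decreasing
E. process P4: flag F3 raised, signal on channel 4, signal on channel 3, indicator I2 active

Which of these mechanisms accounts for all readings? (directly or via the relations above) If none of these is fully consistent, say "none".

none

Per-candidate check:
(A) mechanism M7 — does not account for flag F2 raised
(B) mechanism M4 — signal on channel 4 NO; flag F2 raised yes; flag F1 raised yes; signal on channel 1 NO; flag F3 raised yes
(C) process P1 — does not account for signal on channel 4
(D) mechanism M2 — signal on channel 4 NO; flag F2 raised NO; flag F1 raised NO; signal on channel 1 yes; flag F3 raised yes
(E) process P4 — does not account for flag F2 raised, flag F1 raised, signal on channel 1
Every candidate fails on at least one observation.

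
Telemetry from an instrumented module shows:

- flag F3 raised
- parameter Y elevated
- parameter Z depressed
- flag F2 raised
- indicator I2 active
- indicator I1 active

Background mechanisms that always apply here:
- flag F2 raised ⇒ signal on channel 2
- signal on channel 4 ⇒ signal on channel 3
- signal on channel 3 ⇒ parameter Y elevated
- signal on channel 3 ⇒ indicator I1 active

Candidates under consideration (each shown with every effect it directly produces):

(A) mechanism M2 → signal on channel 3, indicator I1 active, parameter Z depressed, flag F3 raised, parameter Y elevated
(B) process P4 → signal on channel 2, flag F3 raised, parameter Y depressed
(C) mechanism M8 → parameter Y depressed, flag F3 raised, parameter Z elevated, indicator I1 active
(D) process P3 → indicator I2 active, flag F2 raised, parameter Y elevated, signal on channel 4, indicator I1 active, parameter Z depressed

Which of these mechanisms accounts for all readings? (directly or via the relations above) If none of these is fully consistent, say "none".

none

For each candidate, compare predicted effects to what was observed:
(A) mechanism M2 — flag F3 raised match; parameter Y elevated match; parameter Z depressed match; flag F2 raised miss; indicator I2 active miss; indicator I1 active match
(B) process P4 — fails on parameter Y elevated, parameter Z depressed, flag F2 raised, indicator I2 active, indicator I1 active (predicts parameter Y depressed, not parameter Y elevated)
(C) mechanism M8 — flag F3 raised match; parameter Y elevated miss; parameter Z depressed miss; flag F2 raised miss; indicator I2 active miss; indicator I1 active match
(D) process P3 — flag F3 raised miss; parameter Y elevated match; parameter Z depressed match; flag F2 raised match; indicator I2 active match; indicator I1 active match
None of the listed candidates fits everything.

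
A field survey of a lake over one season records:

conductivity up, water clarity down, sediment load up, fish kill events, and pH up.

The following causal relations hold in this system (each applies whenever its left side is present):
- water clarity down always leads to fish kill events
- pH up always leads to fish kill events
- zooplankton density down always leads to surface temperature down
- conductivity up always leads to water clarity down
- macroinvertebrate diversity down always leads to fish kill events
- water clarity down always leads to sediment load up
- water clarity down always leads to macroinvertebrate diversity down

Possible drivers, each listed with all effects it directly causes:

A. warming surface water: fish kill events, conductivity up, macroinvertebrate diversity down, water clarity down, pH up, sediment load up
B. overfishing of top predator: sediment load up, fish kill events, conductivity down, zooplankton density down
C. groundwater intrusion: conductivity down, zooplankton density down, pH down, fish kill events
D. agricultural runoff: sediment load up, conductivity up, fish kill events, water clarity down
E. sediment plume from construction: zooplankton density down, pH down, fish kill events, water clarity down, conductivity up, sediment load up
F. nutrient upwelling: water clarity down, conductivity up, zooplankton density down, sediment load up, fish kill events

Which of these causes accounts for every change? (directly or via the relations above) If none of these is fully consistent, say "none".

A

Testing each hypothesis:
(A) warming surface water — conductivity up ✓; water clarity down ✓; sediment load up ✓; fish kill events ✓; pH up ✓
(B) overfishing of top predator — fails on conductivity up, water clarity down, pH up (predicts conductivity down, not conductivity up)
(C) groundwater intrusion — conductivity up ✗; water clarity down ✗; sediment load up ✗; fish kill events ✓; pH up ✗
(D) agricultural runoff — conductivity up ✓; water clarity down ✓; sediment load up ✓; fish kill events ✓; pH up ✗
(E) sediment plume from construction — conductivity up ✓; water clarity down ✓; sediment load up ✓; fish kill events ✓; pH up ✗
(F) nutrient upwelling — conductivity up ✓; water clarity down ✓; sediment load up ✓; fish kill events ✓; pH up ✗
(A) is the only candidate with no mismatches.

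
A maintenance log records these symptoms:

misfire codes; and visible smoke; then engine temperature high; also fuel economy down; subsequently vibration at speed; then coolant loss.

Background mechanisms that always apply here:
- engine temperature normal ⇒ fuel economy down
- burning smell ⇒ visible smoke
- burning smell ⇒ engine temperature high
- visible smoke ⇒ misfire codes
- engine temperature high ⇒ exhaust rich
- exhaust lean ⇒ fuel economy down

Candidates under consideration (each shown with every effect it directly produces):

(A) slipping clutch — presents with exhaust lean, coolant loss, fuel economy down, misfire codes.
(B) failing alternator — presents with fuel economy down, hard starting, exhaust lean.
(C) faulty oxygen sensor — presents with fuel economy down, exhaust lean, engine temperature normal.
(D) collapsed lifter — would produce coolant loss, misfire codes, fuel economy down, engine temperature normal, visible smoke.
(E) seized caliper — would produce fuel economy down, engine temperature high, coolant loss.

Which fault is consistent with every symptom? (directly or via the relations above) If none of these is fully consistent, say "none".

none

Per-candidate check:
(A) slipping clutch — misfire codes yes; visible smoke NO; engine temperature high NO; fuel economy down yes; vibration at speed NO; coolant loss yes
(B) failing alternator — does not account for misfire codes, visible smoke, engine temperature high, vibration at speed, coolant loss
(C) faulty oxygen sensor — misfire codes NO; visible smoke NO; engine temperature high NO; fuel economy down yes; vibration at speed NO; coolant loss NO
(D) collapsed lifter — fails on engine temperature high, vibration at speed (predicts engine temperature normal, not engine temperature high)
(E) seized caliper — does not account for misfire codes, visible smoke, vibration at speed
No candidate is consistent with all observations.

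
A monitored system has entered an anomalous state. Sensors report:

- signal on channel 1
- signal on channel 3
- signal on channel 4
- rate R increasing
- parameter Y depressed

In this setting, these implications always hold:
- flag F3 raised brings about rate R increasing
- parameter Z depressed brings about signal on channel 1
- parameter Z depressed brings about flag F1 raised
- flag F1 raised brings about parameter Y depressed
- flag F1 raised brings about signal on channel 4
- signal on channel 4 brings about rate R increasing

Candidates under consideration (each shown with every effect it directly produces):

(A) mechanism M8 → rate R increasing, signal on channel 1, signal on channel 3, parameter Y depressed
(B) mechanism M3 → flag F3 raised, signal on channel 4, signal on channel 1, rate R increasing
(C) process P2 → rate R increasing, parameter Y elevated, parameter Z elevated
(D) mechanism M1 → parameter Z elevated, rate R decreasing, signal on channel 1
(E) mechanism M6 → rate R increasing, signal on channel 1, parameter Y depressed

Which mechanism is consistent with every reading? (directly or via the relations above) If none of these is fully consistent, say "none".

Testing each hypothesis:
(A) mechanism M8 — signal on channel 1 +; signal on channel 3 +; signal on channel 4 -; rate R increasing +; parameter Y depressed +
(B) mechanism M3 — signal on channel 1 +; signal on channel 3 -; signal on channel 4 +; rate R increasing +; parameter Y depressed -
(C) process P2 — fails on signal on channel 1, signal on channel 3, signal on channel 4, parameter Y depressed (predicts parameter Y elevated, not parameter Y depressed)
(D) mechanism M1 — signal on channel 1 +; signal on channel 3 -; signal on channel 4 -; rate R increasing -; parameter Y depressed -
(E) mechanism M6 — signal on channel 1 +; signal on channel 3 -; signal on channel 4 -; rate R increasing +; parameter Y depressed +
None of the listed candidates fits everything.

none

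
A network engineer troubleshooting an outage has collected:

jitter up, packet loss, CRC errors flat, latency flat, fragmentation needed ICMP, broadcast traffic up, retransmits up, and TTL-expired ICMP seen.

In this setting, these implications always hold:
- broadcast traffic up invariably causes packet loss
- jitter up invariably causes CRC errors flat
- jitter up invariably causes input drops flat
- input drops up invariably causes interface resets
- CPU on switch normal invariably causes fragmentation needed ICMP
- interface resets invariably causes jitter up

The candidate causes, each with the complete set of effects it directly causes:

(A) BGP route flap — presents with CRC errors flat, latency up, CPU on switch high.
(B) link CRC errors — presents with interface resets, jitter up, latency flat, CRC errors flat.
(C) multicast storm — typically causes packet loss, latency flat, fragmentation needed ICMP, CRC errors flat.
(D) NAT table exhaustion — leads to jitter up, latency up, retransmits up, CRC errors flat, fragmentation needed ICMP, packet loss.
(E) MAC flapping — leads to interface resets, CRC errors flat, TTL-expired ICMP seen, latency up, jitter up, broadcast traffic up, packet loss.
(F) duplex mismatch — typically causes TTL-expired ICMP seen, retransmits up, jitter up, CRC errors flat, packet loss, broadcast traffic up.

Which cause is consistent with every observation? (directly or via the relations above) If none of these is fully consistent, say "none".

none

For each candidate, compare predicted effects to what was observed:
(A) BGP route flap — jitter up miss; packet loss miss; CRC errors flat match; latency flat miss; fragmentation needed ICMP miss; broadcast traffic up miss; retransmits up miss; TTL-expired ICMP seen miss
(B) link CRC errors — jitter up match; packet loss miss; CRC errors flat match; latency flat match; fragmentation needed ICMP miss; broadcast traffic up miss; retransmits up miss; TTL-expired ICMP seen miss
(C) multicast storm — jitter up miss; packet loss match; CRC errors flat match; latency flat match; fragmentation needed ICMP match; broadcast traffic up miss; retransmits up miss; TTL-expired ICMP seen miss
(D) NAT table exhaustion — jitter up match; packet loss match; CRC errors flat match; latency flat miss; fragmentation needed ICMP match; broadcast traffic up miss; retransmits up match; TTL-expired ICMP seen miss
(E) MAC flapping — jitter up match; packet loss match; CRC errors flat match; latency flat miss; fragmentation needed ICMP miss; broadcast traffic up match; retransmits up miss; TTL-expired ICMP seen match
(F) duplex mismatch — does not account for latency flat, fragmentation needed ICMP
None of the listed candidates fits everything.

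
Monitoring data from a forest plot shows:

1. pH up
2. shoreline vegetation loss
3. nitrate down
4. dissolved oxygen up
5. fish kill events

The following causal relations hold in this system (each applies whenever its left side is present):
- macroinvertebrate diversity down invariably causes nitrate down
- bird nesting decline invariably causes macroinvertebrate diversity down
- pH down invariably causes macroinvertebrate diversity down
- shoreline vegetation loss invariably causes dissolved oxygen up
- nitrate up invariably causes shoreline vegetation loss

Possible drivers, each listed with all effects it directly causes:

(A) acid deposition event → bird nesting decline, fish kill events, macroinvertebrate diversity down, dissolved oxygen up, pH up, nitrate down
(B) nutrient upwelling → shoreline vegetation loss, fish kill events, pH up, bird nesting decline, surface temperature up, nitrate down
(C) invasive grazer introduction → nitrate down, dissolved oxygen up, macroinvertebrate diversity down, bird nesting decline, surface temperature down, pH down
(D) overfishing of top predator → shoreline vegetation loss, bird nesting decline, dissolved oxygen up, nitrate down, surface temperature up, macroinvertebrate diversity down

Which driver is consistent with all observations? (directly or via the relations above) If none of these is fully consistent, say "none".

Checking each candidate against the observations:
(A) acid deposition event — does not account for shoreline vegetation loss
(B) nutrient upwelling — pH up yes; shoreline vegetation loss yes; nitrate down yes; dissolved oxygen up yes (by shoreline vegetation loss → dissolved oxygen up); fish kill events yes
(C) invasive grazer introduction — pH up NO; shoreline vegetation loss NO; nitrate down yes; dissolved oxygen up yes; fish kill events NO
(D) overfishing of top predator — pH up NO; shoreline vegetation loss yes; nitrate down yes; dissolved oxygen up yes; fish kill events NO
Only (B) is consistent with every observation.

B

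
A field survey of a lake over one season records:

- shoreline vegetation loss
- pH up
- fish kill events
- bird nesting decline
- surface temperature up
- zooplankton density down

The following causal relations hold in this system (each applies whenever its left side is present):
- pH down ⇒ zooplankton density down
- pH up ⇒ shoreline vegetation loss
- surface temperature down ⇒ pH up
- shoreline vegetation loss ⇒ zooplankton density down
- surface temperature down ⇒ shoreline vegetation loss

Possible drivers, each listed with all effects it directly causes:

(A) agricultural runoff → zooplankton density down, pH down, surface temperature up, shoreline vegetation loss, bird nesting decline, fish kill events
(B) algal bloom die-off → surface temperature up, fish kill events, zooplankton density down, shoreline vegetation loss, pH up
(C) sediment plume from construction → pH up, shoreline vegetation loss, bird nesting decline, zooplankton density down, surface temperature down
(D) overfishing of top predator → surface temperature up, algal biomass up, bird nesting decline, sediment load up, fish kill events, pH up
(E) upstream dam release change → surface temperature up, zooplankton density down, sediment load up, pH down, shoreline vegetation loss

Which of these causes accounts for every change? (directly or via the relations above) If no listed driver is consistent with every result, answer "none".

D

Testing each hypothesis:
(A) agricultural runoff — fails on pH up (predicts pH down, not pH up)
(B) algal bloom die-off — shoreline vegetation loss +; pH up +; fish kill events +; bird nesting decline -; surface temperature up +; zooplankton density down +
(C) sediment plume from construction — shoreline vegetation loss +; pH up +; fish kill events -; bird nesting decline +; surface temperature up -; zooplankton density down +
(D) overfishing of top predator — shoreline vegetation loss + (via pH up → shoreline vegetation loss); pH up +; fish kill events +; bird nesting decline +; surface temperature up +; zooplankton density down + (via pH up → shoreline vegetation loss → zooplankton density down)
(E) upstream dam release change — shoreline vegetation loss +; pH up -; fish kill events -; bird nesting decline -; surface temperature up +; zooplankton density down +
Only (D) is consistent with every observation.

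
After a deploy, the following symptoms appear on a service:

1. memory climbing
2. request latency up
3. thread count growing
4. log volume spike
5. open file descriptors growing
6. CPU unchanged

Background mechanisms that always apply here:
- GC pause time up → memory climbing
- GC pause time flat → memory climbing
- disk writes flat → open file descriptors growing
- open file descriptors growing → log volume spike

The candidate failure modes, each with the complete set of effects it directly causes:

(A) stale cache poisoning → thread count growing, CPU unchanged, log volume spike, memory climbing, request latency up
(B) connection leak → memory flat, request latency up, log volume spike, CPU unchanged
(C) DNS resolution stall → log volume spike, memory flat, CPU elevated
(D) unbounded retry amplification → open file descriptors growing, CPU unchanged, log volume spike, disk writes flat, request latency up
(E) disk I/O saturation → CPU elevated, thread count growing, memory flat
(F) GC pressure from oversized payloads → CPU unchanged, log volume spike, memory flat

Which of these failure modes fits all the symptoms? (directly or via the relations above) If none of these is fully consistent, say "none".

Testing each hypothesis:
(A) stale cache poisoning — memory climbing match; request latency up match; thread count growing match; log volume spike match; open file descriptors growing miss; CPU unchanged match
(B) connection leak — fails on memory climbing, thread count growing, open file descriptors growing (predicts memory flat, not memory climbing)
(C) DNS resolution stall — memory climbing miss; request latency up miss; thread count growing miss; log volume spike match; open file descriptors growing miss; CPU unchanged miss
(D) unbounded retry amplification — memory climbing miss; request latency up match; thread count growing miss; log volume spike match; open file descriptors growing match; CPU unchanged match
(E) disk I/O saturation — memory climbing miss; request latency up miss; thread count growing match; log volume spike miss; open file descriptors growing miss; CPU unchanged miss
(F) GC pressure from oversized payloads — memory climbing miss; request latency up miss; thread count growing miss; log volume spike match; open file descriptors growing miss; CPU unchanged match
Every candidate fails on at least one observation.

none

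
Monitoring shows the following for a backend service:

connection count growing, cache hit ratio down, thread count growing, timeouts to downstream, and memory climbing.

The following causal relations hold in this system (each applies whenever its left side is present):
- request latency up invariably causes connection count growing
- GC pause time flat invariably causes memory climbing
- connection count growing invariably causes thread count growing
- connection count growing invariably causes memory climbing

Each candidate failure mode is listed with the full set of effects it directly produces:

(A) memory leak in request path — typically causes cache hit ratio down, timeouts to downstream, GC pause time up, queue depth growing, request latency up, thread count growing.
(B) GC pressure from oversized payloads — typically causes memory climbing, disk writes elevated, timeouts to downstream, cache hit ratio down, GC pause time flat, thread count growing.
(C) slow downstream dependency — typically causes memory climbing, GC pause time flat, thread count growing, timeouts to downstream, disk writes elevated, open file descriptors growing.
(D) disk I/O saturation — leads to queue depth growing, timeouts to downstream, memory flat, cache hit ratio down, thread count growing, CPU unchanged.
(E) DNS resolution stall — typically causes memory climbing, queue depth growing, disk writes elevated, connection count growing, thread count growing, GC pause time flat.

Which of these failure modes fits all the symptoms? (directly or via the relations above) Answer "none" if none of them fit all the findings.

Per-candidate check:
(A) memory leak in request path — accounts for every observation (connection count growing by request latency up → connection count growing)
(B) GC pressure from oversized payloads — does not account for connection count growing
(C) slow downstream dependency — connection count growing miss; cache hit ratio down miss; thread count growing match; timeouts to downstream match; memory climbing match
(D) disk I/O saturation — fails on connection count growing, memory climbing (predicts memory flat, not memory climbing)
(E) DNS resolution stall — connection count growing match; cache hit ratio down miss; thread count growing match; timeouts to downstream miss; memory climbing match
(A) is the only candidate with no mismatches.

A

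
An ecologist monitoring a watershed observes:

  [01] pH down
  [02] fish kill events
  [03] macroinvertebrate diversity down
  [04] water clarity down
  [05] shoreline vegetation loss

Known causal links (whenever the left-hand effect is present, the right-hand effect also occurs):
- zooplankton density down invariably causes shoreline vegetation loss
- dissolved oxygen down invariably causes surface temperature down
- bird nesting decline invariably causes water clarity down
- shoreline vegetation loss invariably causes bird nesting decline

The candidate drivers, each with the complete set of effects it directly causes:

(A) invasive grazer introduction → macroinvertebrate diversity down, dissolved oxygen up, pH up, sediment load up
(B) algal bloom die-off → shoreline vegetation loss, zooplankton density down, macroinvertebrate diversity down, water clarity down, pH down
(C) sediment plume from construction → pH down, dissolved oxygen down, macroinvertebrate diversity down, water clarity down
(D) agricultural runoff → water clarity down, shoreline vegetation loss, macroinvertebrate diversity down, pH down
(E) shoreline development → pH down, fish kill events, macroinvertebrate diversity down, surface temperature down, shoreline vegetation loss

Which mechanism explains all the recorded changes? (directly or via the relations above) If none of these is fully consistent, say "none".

Checking each candidate against the observations:
(A) invasive grazer introduction — fails on pH down, fish kill events, water clarity down, shoreline vegetation loss (predicts pH up, not pH down)
(B) algal bloom die-off — does not account for fish kill events
(C) sediment plume from construction — does not account for fish kill events, shoreline vegetation loss
(D) agricultural runoff — does not account for fish kill events
(E) shoreline development — pH down yes; fish kill events yes; macroinvertebrate diversity down yes; water clarity down yes (through shoreline vegetation loss → bird nesting decline → water clarity down); shoreline vegetation loss yes
(E) alone accounts for all the evidence.

E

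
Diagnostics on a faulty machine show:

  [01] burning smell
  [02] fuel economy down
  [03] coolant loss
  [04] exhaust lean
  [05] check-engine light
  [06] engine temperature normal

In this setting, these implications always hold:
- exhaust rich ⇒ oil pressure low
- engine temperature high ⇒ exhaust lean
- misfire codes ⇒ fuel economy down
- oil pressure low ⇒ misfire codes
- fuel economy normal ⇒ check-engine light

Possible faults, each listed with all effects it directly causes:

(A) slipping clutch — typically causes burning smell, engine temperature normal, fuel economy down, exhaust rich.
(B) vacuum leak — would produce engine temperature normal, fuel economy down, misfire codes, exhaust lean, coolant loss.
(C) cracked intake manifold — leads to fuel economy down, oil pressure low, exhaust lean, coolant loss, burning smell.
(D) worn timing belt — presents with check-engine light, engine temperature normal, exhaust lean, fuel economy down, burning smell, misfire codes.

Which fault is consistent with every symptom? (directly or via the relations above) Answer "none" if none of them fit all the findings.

none

Testing each hypothesis:
(A) slipping clutch — fails on coolant loss, exhaust lean, check-engine light (predicts exhaust rich, not exhaust lean)
(B) vacuum leak — burning smell ✗; fuel economy down ✓; coolant loss ✓; exhaust lean ✓; check-engine light ✗; engine temperature normal ✓
(C) cracked intake manifold — burning smell ✓; fuel economy down ✓; coolant loss ✓; exhaust lean ✓; check-engine light ✗; engine temperature normal ✗
(D) worn timing belt — does not account for coolant loss
None of the listed candidates fits everything.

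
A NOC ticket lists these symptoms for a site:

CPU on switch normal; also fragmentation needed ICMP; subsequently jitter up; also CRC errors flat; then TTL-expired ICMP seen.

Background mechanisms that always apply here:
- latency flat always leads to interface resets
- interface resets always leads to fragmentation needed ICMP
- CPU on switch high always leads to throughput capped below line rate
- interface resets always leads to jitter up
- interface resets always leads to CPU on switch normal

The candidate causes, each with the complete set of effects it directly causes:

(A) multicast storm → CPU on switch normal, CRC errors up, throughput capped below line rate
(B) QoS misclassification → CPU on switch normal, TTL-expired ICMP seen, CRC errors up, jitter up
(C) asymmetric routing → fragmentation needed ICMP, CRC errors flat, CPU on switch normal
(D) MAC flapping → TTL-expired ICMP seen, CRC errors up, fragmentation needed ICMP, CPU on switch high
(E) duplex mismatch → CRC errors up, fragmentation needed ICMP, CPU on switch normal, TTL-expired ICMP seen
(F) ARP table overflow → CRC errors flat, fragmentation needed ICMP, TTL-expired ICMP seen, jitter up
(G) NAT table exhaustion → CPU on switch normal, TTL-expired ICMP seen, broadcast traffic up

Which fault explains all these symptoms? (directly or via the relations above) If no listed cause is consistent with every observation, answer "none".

none

For each candidate, compare predicted effects to what was observed:
(A) multicast storm — CPU on switch normal ✓; fragmentation needed ICMP ✗; jitter up ✗; CRC errors flat ✗; TTL-expired ICMP seen ✗
(B) QoS misclassification — CPU on switch normal ✓; fragmentation needed ICMP ✗; jitter up ✓; CRC errors flat ✗; TTL-expired ICMP seen ✓
(C) asymmetric routing — does not account for jitter up, TTL-expired ICMP seen
(D) MAC flapping — fails on CPU on switch normal, jitter up, CRC errors flat (predicts CPU on switch high, not CPU on switch normal; predicts CRC errors up, not CRC errors flat)
(E) duplex mismatch — CPU on switch normal ✓; fragmentation needed ICMP ✓; jitter up ✗; CRC errors flat ✗; TTL-expired ICMP seen ✓
(F) ARP table overflow — CPU on switch normal ✗; fragmentation needed ICMP ✓; jitter up ✓; CRC errors flat ✓; TTL-expired ICMP seen ✓
(G) NAT table exhaustion — CPU on switch normal ✓; fragmentation needed ICMP ✗; jitter up ✗; CRC errors flat ✗; TTL-expired ICMP seen ✓
None of the listed candidates fits everything.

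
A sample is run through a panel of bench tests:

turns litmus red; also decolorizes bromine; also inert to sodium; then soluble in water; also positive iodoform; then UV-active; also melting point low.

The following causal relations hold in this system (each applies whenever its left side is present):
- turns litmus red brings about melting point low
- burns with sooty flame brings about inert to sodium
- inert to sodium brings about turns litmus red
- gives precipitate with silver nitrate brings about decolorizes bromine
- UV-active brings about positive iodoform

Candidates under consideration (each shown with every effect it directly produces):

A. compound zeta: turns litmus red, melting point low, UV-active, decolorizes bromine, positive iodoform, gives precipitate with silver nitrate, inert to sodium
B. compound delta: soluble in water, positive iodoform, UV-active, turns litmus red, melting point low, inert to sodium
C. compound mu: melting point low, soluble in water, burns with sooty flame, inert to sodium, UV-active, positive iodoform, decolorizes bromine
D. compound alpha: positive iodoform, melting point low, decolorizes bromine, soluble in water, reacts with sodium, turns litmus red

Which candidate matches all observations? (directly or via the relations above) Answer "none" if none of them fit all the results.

C

Checking each candidate against the observations:
(A) compound zeta — turns litmus red match; decolorizes bromine match; inert to sodium match; soluble in water miss; positive iodoform match; UV-active match; melting point low match
(B) compound delta — does not account for decolorizes bromine
(C) compound mu — accounts for every observation (turns litmus red through inert to sodium → turns litmus red)
(D) compound alpha — fails on inert to sodium, UV-active (predicts reacts with sodium, not inert to sodium)
(C) alone accounts for all the evidence.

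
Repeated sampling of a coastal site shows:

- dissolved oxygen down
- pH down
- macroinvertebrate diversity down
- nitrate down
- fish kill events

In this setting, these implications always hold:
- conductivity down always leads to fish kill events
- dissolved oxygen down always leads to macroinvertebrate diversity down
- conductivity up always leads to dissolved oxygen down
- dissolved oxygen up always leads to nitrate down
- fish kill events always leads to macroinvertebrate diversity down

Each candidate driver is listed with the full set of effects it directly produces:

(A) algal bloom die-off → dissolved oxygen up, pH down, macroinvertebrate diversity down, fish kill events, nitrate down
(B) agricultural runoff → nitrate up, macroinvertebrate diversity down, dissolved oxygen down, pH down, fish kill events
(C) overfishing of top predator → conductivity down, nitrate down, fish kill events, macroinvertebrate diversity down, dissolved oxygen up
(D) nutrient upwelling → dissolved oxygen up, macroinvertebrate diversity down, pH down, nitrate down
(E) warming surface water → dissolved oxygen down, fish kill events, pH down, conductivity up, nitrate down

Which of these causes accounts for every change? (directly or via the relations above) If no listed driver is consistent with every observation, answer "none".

E

Per-candidate check:
(A) algal bloom die-off — dissolved oxygen down ✗; pH down ✓; macroinvertebrate diversity down ✓; nitrate down ✓; fish kill events ✓
(B) agricultural runoff — fails on nitrate down (predicts nitrate up, not nitrate down)
(C) overfishing of top predator — dissolved oxygen down ✗; pH down ✗; macroinvertebrate diversity down ✓; nitrate down ✓; fish kill events ✓
(D) nutrient upwelling — dissolved oxygen down ✗; pH down ✓; macroinvertebrate diversity down ✓; nitrate down ✓; fish kill events ✗
(E) warming surface water — dissolved oxygen down ✓; pH down ✓; macroinvertebrate diversity down ✓ (via fish kill events → macroinvertebrate diversity down); nitrate down ✓; fish kill events ✓
(E) alone accounts for all the evidence.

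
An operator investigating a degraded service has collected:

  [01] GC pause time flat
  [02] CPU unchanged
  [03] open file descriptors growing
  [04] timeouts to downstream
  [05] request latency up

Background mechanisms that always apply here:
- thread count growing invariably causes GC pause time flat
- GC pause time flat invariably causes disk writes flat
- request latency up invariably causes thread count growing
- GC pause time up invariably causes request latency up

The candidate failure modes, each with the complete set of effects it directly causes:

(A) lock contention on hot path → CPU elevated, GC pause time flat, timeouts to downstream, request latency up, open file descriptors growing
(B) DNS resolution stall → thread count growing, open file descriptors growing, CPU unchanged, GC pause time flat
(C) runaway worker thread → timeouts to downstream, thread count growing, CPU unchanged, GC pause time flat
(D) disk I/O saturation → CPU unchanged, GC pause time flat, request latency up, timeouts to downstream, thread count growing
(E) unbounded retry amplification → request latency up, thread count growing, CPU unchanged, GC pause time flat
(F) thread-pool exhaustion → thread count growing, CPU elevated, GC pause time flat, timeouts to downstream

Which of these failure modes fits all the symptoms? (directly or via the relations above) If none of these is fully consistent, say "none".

Checking each candidate against the observations:
(A) lock contention on hot path — GC pause time flat yes; CPU unchanged NO; open file descriptors growing yes; timeouts to downstream yes; request latency up yes
(B) DNS resolution stall — GC pause time flat yes; CPU unchanged yes; open file descriptors growing yes; timeouts to downstream NO; request latency up NO
(C) runaway worker thread — does not account for open file descriptors growing, request latency up
(D) disk I/O saturation — does not account for open file descriptors growing
(E) unbounded retry amplification — does not account for open file descriptors growing, timeouts to downstream
(F) thread-pool exhaustion — fails on CPU unchanged, open file descriptors growing, request latency up (predicts CPU elevated, not CPU unchanged)
None of the listed candidates fits everything.

none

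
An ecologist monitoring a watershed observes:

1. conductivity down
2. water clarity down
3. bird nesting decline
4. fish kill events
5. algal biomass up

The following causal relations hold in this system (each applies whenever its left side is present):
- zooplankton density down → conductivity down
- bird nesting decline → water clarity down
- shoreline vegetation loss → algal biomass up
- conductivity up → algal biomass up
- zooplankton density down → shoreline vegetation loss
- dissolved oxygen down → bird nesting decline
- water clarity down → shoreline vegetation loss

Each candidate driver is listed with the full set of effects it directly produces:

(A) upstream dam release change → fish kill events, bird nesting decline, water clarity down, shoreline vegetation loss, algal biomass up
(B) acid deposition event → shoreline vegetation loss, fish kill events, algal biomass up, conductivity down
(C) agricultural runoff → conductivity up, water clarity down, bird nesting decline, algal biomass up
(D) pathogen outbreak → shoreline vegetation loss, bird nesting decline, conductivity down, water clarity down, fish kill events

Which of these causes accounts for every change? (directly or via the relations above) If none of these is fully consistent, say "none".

Testing each hypothesis:
(A) upstream dam release change — conductivity down NO; water clarity down yes; bird nesting decline yes; fish kill events yes; algal biomass up yes
(B) acid deposition event — does not account for water clarity down, bird nesting decline
(C) agricultural runoff — fails on conductivity down, fish kill events (predicts conductivity up, not conductivity down)
(D) pathogen outbreak — accounts for every observation (algal biomass up through shoreline vegetation loss → algal biomass up)
(D) alone accounts for all the evidence.

D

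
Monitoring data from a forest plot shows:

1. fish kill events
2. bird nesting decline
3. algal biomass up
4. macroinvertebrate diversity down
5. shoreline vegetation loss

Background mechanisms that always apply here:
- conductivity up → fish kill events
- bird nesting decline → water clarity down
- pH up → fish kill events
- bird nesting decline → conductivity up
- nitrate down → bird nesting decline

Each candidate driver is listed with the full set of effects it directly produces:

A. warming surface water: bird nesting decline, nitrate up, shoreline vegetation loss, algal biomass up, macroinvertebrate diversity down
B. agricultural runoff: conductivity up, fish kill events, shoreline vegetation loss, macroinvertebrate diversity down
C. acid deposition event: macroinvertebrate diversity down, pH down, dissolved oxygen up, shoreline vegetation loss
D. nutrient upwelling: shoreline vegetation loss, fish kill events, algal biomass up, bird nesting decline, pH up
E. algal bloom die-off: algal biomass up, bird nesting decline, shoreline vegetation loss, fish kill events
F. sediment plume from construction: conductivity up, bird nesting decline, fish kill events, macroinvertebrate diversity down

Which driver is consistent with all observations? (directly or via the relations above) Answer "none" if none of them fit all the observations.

Checking each candidate against the observations:
(A) warming surface water — accounts for every observation (fish kill events by bird nesting decline → conductivity up → fish kill events)
(B) agricultural runoff — fish kill events +; bird nesting decline -; algal biomass up -; macroinvertebrate diversity down +; shoreline vegetation loss +
(C) acid deposition event — fish kill events -; bird nesting decline -; algal biomass up -; macroinvertebrate diversity down +; shoreline vegetation loss +
(D) nutrient upwelling — fish kill events +; bird nesting decline +; algal biomass up +; macroinvertebrate diversity down -; shoreline vegetation loss +
(E) algal bloom die-off — fish kill events +; bird nesting decline +; algal biomass up +; macroinvertebrate diversity down -; shoreline vegetation loss +
(F) sediment plume from construction — does not account for algal biomass up, shoreline vegetation loss
(A) alone accounts for all the evidence.

A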